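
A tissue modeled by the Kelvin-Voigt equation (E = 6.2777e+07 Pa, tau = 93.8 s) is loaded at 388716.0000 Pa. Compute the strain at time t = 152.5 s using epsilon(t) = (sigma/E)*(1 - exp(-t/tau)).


epsilon(t) = (sigma/E) * (1 - exp(-t/tau))
sigma/E = 388716.0000 / 6.2777e+07 = 0.0062
exp(-t/tau) = exp(-152.5 / 93.8) = 0.1968
epsilon = 0.0062 * (1 - 0.1968)
epsilon = 0.0050


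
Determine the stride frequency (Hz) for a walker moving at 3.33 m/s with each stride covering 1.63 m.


f = v / stride_length
f = 3.33 / 1.63
f = 2.0429


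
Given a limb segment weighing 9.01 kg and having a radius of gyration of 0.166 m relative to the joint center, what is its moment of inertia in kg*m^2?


I = m * k^2
I = 9.01 * 0.166^2
k^2 = 0.0276
I = 0.2483


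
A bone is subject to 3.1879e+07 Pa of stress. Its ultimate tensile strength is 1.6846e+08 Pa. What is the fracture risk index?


FRI = applied / ultimate
FRI = 3.1879e+07 / 1.6846e+08
FRI = 0.1892


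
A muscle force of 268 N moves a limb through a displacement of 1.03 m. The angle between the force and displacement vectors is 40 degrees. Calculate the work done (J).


W = F * d * cos(theta)
theta = 40 deg = 0.6981 rad
cos(theta) = 0.7660
W = 268 * 1.03 * 0.7660
W = 211.4589


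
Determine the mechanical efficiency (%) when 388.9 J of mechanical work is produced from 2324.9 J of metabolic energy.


eta = (W_mech / E_meta) * 100
eta = (388.9 / 2324.9) * 100
ratio = 0.1673
eta = 16.7276


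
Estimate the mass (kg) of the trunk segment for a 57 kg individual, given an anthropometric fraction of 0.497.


m_segment = body_mass * fraction
m_segment = 57 * 0.497
m_segment = 28.3290


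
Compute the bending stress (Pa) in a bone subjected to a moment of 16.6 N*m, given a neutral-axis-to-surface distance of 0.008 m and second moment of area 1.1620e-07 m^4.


sigma = M * c / I
sigma = 16.6 * 0.008 / 1.1620e-07
M * c = 0.1328
sigma = 1.1429e+06


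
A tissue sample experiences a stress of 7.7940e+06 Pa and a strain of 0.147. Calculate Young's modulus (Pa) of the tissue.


E = stress / strain
E = 7.7940e+06 / 0.147
E = 5.3020e+07


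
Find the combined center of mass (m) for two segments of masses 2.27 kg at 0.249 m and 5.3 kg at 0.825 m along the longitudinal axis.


COM = (m1*x1 + m2*x2) / (m1 + m2)
COM = (2.27*0.249 + 5.3*0.825) / (2.27 + 5.3)
Numerator = 4.9377
Denominator = 7.5700
COM = 0.6523


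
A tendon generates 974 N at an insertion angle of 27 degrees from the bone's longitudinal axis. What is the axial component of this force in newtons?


F_eff = F_tendon * cos(theta)
theta = 27 deg = 0.4712 rad
cos(theta) = 0.8910
F_eff = 974 * 0.8910
F_eff = 867.8404


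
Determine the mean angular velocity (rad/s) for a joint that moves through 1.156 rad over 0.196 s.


omega = delta_theta / delta_t
omega = 1.156 / 0.196
omega = 5.8980


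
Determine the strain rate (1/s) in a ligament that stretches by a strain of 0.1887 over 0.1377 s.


strain_rate = delta_strain / delta_t
strain_rate = 0.1887 / 0.1377
strain_rate = 1.3704


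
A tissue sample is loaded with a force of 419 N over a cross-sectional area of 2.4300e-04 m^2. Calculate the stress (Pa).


stress = F / A
stress = 419 / 2.4300e-04
stress = 1.7243e+06


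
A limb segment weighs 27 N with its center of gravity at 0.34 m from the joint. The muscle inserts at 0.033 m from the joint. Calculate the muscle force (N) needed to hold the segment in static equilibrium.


F_muscle = W * d_load / d_muscle
F_muscle = 27 * 0.34 / 0.033
Numerator = 9.1800
F_muscle = 278.1818


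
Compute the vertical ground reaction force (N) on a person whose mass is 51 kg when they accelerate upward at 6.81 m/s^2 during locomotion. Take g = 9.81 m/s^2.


GRF = m * (g + a)
GRF = 51 * (9.81 + 6.81)
GRF = 51 * 16.6200
GRF = 847.6200


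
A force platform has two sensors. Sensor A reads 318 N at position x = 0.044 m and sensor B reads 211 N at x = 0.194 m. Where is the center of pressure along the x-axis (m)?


COP_x = (F1*x1 + F2*x2) / (F1 + F2)
COP_x = (318*0.044 + 211*0.194) / (318 + 211)
Numerator = 54.9260
Denominator = 529
COP_x = 0.1038


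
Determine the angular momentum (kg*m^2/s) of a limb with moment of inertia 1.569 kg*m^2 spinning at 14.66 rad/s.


L = I * omega
L = 1.569 * 14.66
L = 23.0015


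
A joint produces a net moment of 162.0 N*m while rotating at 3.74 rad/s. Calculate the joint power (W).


P = M * omega
P = 162.0 * 3.74
P = 605.8800


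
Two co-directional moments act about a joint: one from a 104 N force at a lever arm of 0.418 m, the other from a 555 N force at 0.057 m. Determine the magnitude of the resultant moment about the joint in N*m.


M = F1 * d1 + F2 * d2
M = 104 * 0.418 + 555 * 0.057
M = 43.4720 + 31.6350
M = 75.1070


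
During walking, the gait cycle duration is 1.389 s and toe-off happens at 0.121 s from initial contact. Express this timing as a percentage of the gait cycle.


pct = (event_time / cycle_time) * 100
pct = (0.121 / 1.389) * 100
ratio = 0.0871
pct = 8.7113


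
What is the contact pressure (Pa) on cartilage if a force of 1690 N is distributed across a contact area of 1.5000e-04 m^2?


P = F / A
P = 1690 / 1.5000e-04
P = 1.1267e+07


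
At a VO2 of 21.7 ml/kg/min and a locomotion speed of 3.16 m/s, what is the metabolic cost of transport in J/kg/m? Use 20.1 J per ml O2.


Power per kg = VO2 * 20.1 / 60
Power per kg = 21.7 * 20.1 / 60 = 7.2695 W/kg
Cost = power_per_kg / speed
Cost = 7.2695 / 3.16
Cost = 2.3005


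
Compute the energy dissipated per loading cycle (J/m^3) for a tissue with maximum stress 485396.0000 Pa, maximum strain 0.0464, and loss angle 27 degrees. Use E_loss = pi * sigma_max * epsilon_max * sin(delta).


E_loss = pi * sigma_max * epsilon_max * sin(delta)
delta = 27 deg = 0.4712 rad
sin(delta) = 0.4540
E_loss = pi * 485396.0000 * 0.0464 * 0.4540
E_loss = 32122.6090


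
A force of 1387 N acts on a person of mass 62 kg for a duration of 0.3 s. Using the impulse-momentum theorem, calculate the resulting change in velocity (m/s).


J = F * dt = 1387 * 0.3 = 416.1000 N*s
delta_v = J / m
delta_v = 416.1000 / 62
delta_v = 6.7113


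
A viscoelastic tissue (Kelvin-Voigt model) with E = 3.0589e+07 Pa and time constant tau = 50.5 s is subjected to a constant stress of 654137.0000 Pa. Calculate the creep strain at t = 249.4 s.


epsilon(t) = (sigma/E) * (1 - exp(-t/tau))
sigma/E = 654137.0000 / 3.0589e+07 = 0.0214
exp(-t/tau) = exp(-249.4 / 50.5) = 0.0072
epsilon = 0.0214 * (1 - 0.0072)
epsilon = 0.0212


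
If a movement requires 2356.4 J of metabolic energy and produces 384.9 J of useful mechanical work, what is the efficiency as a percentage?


eta = (W_mech / E_meta) * 100
eta = (384.9 / 2356.4) * 100
ratio = 0.1633
eta = 16.3342


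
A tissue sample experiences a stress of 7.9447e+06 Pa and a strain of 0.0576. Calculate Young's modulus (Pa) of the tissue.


E = stress / strain
E = 7.9447e+06 / 0.0576
E = 1.3793e+08


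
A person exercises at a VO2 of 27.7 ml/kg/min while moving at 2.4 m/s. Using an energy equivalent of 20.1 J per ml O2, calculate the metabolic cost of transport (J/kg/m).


Power per kg = VO2 * 20.1 / 60
Power per kg = 27.7 * 20.1 / 60 = 9.2795 W/kg
Cost = power_per_kg / speed
Cost = 9.2795 / 2.4
Cost = 3.8665


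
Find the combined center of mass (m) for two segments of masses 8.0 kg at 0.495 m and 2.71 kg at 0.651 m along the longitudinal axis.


COM = (m1*x1 + m2*x2) / (m1 + m2)
COM = (8.0*0.495 + 2.71*0.651) / (8.0 + 2.71)
Numerator = 5.7242
Denominator = 10.7100
COM = 0.5345


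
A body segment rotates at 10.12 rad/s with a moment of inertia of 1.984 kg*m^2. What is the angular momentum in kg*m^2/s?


L = I * omega
L = 1.984 * 10.12
L = 20.0781


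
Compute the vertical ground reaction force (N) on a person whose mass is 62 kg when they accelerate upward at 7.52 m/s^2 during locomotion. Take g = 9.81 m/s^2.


GRF = m * (g + a)
GRF = 62 * (9.81 + 7.52)
GRF = 62 * 17.3300
GRF = 1074.4600


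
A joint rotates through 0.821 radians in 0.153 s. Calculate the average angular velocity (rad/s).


omega = delta_theta / delta_t
omega = 0.821 / 0.153
omega = 5.3660


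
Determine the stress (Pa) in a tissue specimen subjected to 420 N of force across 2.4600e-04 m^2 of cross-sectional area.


stress = F / A
stress = 420 / 2.4600e-04
stress = 1.7073e+06


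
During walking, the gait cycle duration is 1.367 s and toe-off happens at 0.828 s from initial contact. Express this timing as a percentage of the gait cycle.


pct = (event_time / cycle_time) * 100
pct = (0.828 / 1.367) * 100
ratio = 0.6057
pct = 60.5706


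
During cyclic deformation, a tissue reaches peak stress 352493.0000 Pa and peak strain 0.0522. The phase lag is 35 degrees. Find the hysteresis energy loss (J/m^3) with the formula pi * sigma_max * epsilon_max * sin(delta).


E_loss = pi * sigma_max * epsilon_max * sin(delta)
delta = 35 deg = 0.6109 rad
sin(delta) = 0.5736
E_loss = pi * 352493.0000 * 0.0522 * 0.5736
E_loss = 33156.0033


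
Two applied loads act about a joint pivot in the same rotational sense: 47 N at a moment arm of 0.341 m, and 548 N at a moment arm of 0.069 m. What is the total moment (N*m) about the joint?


M = F1 * d1 + F2 * d2
M = 47 * 0.341 + 548 * 0.069
M = 16.0270 + 37.8120
M = 53.8390


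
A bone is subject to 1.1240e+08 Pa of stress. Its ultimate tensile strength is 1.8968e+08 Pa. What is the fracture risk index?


FRI = applied / ultimate
FRI = 1.1240e+08 / 1.8968e+08
FRI = 0.5926


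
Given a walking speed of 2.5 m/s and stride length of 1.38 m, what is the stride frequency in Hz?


f = v / stride_length
f = 2.5 / 1.38
f = 1.8116


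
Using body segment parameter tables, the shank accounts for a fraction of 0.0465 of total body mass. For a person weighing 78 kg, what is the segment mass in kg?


m_segment = body_mass * fraction
m_segment = 78 * 0.0465
m_segment = 3.6270


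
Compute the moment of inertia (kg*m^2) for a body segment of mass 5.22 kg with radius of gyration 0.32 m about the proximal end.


I = m * k^2
I = 5.22 * 0.32^2
k^2 = 0.1024
I = 0.5345


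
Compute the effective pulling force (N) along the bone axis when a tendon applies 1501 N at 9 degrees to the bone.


F_eff = F_tendon * cos(theta)
theta = 9 deg = 0.1571 rad
cos(theta) = 0.9877
F_eff = 1501 * 0.9877
F_eff = 1482.5202


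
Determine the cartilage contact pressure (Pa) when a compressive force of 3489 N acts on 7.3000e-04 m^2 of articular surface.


P = F / A
P = 3489 / 7.3000e-04
P = 4.7795e+06


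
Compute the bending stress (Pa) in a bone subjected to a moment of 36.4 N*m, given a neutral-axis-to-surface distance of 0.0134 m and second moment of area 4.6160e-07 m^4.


sigma = M * c / I
sigma = 36.4 * 0.0134 / 4.6160e-07
M * c = 0.4878
sigma = 1.0567e+06


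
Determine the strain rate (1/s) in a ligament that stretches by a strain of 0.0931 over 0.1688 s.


strain_rate = delta_strain / delta_t
strain_rate = 0.0931 / 0.1688
strain_rate = 0.5515


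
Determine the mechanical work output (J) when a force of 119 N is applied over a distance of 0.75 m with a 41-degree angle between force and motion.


W = F * d * cos(theta)
theta = 41 deg = 0.7156 rad
cos(theta) = 0.7547
W = 119 * 0.75 * 0.7547
W = 67.3578


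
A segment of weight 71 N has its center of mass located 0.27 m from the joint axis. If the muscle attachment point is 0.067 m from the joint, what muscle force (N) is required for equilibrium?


F_muscle = W * d_load / d_muscle
F_muscle = 71 * 0.27 / 0.067
Numerator = 19.1700
F_muscle = 286.1194


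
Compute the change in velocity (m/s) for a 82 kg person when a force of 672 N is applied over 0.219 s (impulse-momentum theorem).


J = F * dt = 672 * 0.219 = 147.1680 N*s
delta_v = J / m
delta_v = 147.1680 / 82
delta_v = 1.7947


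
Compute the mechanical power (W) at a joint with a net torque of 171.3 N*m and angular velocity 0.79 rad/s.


P = M * omega
P = 171.3 * 0.79
P = 135.3270


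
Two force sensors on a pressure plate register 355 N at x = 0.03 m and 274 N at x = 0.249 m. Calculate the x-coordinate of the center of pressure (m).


COP_x = (F1*x1 + F2*x2) / (F1 + F2)
COP_x = (355*0.03 + 274*0.249) / (355 + 274)
Numerator = 78.8760
Denominator = 629
COP_x = 0.1254


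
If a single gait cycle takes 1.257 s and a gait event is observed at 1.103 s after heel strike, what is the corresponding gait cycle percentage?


pct = (event_time / cycle_time) * 100
pct = (1.103 / 1.257) * 100
ratio = 0.8775
pct = 87.7486


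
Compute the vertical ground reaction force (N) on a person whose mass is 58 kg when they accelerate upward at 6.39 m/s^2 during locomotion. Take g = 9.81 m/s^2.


GRF = m * (g + a)
GRF = 58 * (9.81 + 6.39)
GRF = 58 * 16.2000
GRF = 939.6000


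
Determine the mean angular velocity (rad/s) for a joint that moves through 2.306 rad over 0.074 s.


omega = delta_theta / delta_t
omega = 2.306 / 0.074
omega = 31.1622


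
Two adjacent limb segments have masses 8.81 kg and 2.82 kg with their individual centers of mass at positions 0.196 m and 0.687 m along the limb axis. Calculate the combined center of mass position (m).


COM = (m1*x1 + m2*x2) / (m1 + m2)
COM = (8.81*0.196 + 2.82*0.687) / (8.81 + 2.82)
Numerator = 3.6641
Denominator = 11.6300
COM = 0.3151


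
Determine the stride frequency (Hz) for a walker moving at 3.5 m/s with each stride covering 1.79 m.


f = v / stride_length
f = 3.5 / 1.79
f = 1.9553


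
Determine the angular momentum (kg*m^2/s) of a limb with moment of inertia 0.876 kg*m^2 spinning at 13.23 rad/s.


L = I * omega
L = 0.876 * 13.23
L = 11.5895


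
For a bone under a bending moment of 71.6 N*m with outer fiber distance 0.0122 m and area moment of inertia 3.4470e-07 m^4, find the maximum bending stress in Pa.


sigma = M * c / I
sigma = 71.6 * 0.0122 / 3.4470e-07
M * c = 0.8735
sigma = 2.5341e+06


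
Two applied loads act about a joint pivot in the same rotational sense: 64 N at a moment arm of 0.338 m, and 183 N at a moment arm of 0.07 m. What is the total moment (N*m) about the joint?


M = F1 * d1 + F2 * d2
M = 64 * 0.338 + 183 * 0.07
M = 21.6320 + 12.8100
M = 34.4420


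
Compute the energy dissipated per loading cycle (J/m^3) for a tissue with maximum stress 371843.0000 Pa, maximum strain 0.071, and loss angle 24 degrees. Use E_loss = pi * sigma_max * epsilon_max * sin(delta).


E_loss = pi * sigma_max * epsilon_max * sin(delta)
delta = 24 deg = 0.4189 rad
sin(delta) = 0.4067
E_loss = pi * 371843.0000 * 0.071 * 0.4067
E_loss = 33735.0324


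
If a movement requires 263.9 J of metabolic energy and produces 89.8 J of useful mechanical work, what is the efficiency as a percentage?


eta = (W_mech / E_meta) * 100
eta = (89.8 / 263.9) * 100
ratio = 0.3403
eta = 34.0280


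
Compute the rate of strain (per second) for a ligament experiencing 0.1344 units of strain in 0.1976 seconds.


strain_rate = delta_strain / delta_t
strain_rate = 0.1344 / 0.1976
strain_rate = 0.6802


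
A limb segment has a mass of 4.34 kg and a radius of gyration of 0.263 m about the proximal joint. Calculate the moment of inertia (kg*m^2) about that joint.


I = m * k^2
I = 4.34 * 0.263^2
k^2 = 0.0692
I = 0.3002


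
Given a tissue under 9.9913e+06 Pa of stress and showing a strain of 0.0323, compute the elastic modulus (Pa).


E = stress / strain
E = 9.9913e+06 / 0.0323
E = 3.0933e+08


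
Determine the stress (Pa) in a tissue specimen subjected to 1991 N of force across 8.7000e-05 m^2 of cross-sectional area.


stress = F / A
stress = 1991 / 8.7000e-05
stress = 2.2885e+07


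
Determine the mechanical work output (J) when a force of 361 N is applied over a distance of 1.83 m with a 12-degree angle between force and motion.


W = F * d * cos(theta)
theta = 12 deg = 0.2094 rad
cos(theta) = 0.9781
W = 361 * 1.83 * 0.9781
W = 646.1936


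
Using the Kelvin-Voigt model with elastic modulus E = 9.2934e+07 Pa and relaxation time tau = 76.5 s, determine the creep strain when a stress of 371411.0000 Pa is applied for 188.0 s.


epsilon(t) = (sigma/E) * (1 - exp(-t/tau))
sigma/E = 371411.0000 / 9.2934e+07 = 0.0040
exp(-t/tau) = exp(-188.0 / 76.5) = 0.0856
epsilon = 0.0040 * (1 - 0.0856)
epsilon = 0.0037


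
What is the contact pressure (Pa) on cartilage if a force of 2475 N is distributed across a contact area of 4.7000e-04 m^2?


P = F / A
P = 2475 / 4.7000e-04
P = 5.2660e+06


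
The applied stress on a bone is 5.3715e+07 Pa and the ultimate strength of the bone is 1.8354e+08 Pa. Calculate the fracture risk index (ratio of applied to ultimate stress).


FRI = applied / ultimate
FRI = 5.3715e+07 / 1.8354e+08
FRI = 0.2927


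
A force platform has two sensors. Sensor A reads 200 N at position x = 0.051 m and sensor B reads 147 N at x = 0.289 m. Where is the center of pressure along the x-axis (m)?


COP_x = (F1*x1 + F2*x2) / (F1 + F2)
COP_x = (200*0.051 + 147*0.289) / (200 + 147)
Numerator = 52.6830
Denominator = 347
COP_x = 0.1518


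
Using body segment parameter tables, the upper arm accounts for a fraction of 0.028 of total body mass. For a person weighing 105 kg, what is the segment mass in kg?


m_segment = body_mass * fraction
m_segment = 105 * 0.028
m_segment = 2.9400


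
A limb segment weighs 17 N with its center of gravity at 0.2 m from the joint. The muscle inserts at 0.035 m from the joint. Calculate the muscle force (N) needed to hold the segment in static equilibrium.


F_muscle = W * d_load / d_muscle
F_muscle = 17 * 0.2 / 0.035
Numerator = 3.4000
F_muscle = 97.1429


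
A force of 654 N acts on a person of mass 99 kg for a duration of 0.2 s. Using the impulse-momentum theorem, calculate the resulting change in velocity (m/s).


J = F * dt = 654 * 0.2 = 130.8000 N*s
delta_v = J / m
delta_v = 130.8000 / 99
delta_v = 1.3212


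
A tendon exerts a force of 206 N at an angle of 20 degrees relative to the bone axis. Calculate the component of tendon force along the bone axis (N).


F_eff = F_tendon * cos(theta)
theta = 20 deg = 0.3491 rad
cos(theta) = 0.9397
F_eff = 206 * 0.9397
F_eff = 193.5767


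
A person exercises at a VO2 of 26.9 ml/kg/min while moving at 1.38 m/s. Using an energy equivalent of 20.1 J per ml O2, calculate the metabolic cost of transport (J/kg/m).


Power per kg = VO2 * 20.1 / 60
Power per kg = 26.9 * 20.1 / 60 = 9.0115 W/kg
Cost = power_per_kg / speed
Cost = 9.0115 / 1.38
Cost = 6.5301


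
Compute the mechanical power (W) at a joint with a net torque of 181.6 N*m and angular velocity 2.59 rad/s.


P = M * omega
P = 181.6 * 2.59
P = 470.3440


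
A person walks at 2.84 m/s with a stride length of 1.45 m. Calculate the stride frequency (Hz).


f = v / stride_length
f = 2.84 / 1.45
f = 1.9586


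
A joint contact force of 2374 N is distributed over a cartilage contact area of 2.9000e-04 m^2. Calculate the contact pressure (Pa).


P = F / A
P = 2374 / 2.9000e-04
P = 8.1862e+06


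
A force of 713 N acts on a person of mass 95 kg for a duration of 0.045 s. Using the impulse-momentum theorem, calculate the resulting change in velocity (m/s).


J = F * dt = 713 * 0.045 = 32.0850 N*s
delta_v = J / m
delta_v = 32.0850 / 95
delta_v = 0.3377


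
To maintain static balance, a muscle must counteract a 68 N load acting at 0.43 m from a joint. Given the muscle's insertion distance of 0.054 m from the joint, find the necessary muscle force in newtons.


F_muscle = W * d_load / d_muscle
F_muscle = 68 * 0.43 / 0.054
Numerator = 29.2400
F_muscle = 541.4815


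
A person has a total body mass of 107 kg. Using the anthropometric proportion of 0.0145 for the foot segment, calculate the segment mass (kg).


m_segment = body_mass * fraction
m_segment = 107 * 0.0145
m_segment = 1.5515


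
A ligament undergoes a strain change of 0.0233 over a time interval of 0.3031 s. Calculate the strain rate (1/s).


strain_rate = delta_strain / delta_t
strain_rate = 0.0233 / 0.3031
strain_rate = 0.0769


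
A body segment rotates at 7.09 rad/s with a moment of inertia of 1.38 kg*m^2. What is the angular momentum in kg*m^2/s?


L = I * omega
L = 1.38 * 7.09
L = 9.7842


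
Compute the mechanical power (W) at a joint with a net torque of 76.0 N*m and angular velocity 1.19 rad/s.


P = M * omega
P = 76.0 * 1.19
P = 90.4400


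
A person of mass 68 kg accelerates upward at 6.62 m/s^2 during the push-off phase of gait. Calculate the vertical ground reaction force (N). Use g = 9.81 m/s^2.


GRF = m * (g + a)
GRF = 68 * (9.81 + 6.62)
GRF = 68 * 16.4300
GRF = 1117.2400


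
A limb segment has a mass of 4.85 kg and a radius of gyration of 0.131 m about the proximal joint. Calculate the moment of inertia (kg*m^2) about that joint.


I = m * k^2
I = 4.85 * 0.131^2
k^2 = 0.0172
I = 0.0832


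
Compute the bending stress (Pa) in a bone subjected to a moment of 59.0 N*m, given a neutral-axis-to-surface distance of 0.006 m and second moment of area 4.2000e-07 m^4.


sigma = M * c / I
sigma = 59.0 * 0.006 / 4.2000e-07
M * c = 0.3540
sigma = 842857.1429


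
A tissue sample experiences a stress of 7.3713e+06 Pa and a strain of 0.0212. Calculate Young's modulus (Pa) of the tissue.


E = stress / strain
E = 7.3713e+06 / 0.0212
E = 3.4770e+08


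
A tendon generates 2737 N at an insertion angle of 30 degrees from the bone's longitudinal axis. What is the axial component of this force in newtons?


F_eff = F_tendon * cos(theta)
theta = 30 deg = 0.5236 rad
cos(theta) = 0.8660
F_eff = 2737 * 0.8660
F_eff = 2370.3115


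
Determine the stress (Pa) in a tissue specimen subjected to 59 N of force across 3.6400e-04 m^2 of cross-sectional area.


stress = F / A
stress = 59 / 3.6400e-04
stress = 162087.9121


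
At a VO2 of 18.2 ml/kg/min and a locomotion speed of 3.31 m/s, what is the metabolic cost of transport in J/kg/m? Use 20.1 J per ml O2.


Power per kg = VO2 * 20.1 / 60
Power per kg = 18.2 * 20.1 / 60 = 6.0970 W/kg
Cost = power_per_kg / speed
Cost = 6.0970 / 3.31
Cost = 1.8420


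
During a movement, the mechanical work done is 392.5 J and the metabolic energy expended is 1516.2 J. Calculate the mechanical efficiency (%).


eta = (W_mech / E_meta) * 100
eta = (392.5 / 1516.2) * 100
ratio = 0.2589
eta = 25.8871


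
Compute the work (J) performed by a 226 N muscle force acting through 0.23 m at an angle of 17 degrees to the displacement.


W = F * d * cos(theta)
theta = 17 deg = 0.2967 rad
cos(theta) = 0.9563
W = 226 * 0.23 * 0.9563
W = 49.7087


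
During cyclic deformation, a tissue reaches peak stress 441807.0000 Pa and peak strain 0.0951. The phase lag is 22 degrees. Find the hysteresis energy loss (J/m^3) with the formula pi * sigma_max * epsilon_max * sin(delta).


E_loss = pi * sigma_max * epsilon_max * sin(delta)
delta = 22 deg = 0.3840 rad
sin(delta) = 0.3746
E_loss = pi * 441807.0000 * 0.0951 * 0.3746
E_loss = 49446.8237


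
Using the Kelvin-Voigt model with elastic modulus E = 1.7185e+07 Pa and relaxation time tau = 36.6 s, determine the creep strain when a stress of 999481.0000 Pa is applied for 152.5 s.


epsilon(t) = (sigma/E) * (1 - exp(-t/tau))
sigma/E = 999481.0000 / 1.7185e+07 = 0.0582
exp(-t/tau) = exp(-152.5 / 36.6) = 0.0155
epsilon = 0.0582 * (1 - 0.0155)
epsilon = 0.0573


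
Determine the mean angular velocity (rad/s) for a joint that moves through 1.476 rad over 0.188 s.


omega = delta_theta / delta_t
omega = 1.476 / 0.188
omega = 7.8511


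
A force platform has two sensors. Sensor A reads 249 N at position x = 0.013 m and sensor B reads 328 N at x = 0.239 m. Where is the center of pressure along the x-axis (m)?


COP_x = (F1*x1 + F2*x2) / (F1 + F2)
COP_x = (249*0.013 + 328*0.239) / (249 + 328)
Numerator = 81.6290
Denominator = 577
COP_x = 0.1415


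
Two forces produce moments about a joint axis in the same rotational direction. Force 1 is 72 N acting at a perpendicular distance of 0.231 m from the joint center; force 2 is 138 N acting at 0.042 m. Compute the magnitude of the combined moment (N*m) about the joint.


M = F1 * d1 + F2 * d2
M = 72 * 0.231 + 138 * 0.042
M = 16.6320 + 5.7960
M = 22.4280


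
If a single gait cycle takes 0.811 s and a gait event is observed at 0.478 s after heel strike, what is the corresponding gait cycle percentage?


pct = (event_time / cycle_time) * 100
pct = (0.478 / 0.811) * 100
ratio = 0.5894
pct = 58.9396


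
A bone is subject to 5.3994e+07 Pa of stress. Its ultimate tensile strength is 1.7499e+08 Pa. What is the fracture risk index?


FRI = applied / ultimate
FRI = 5.3994e+07 / 1.7499e+08
FRI = 0.3086


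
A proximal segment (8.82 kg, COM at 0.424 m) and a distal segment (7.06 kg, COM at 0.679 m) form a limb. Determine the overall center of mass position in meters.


COM = (m1*x1 + m2*x2) / (m1 + m2)
COM = (8.82*0.424 + 7.06*0.679) / (8.82 + 7.06)
Numerator = 8.5334
Denominator = 15.8800
COM = 0.5374


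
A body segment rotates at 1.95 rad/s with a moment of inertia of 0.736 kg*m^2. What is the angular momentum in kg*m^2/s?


L = I * omega
L = 0.736 * 1.95
L = 1.4352


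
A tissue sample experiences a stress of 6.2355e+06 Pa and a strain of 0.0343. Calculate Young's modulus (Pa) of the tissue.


E = stress / strain
E = 6.2355e+06 / 0.0343
E = 1.8179e+08


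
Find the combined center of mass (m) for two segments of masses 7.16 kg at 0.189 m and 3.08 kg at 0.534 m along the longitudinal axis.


COM = (m1*x1 + m2*x2) / (m1 + m2)
COM = (7.16*0.189 + 3.08*0.534) / (7.16 + 3.08)
Numerator = 2.9980
Denominator = 10.2400
COM = 0.2928


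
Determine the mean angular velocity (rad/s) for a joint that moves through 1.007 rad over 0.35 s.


omega = delta_theta / delta_t
omega = 1.007 / 0.35
omega = 2.8771


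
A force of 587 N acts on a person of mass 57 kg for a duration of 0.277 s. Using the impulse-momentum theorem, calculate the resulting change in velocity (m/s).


J = F * dt = 587 * 0.277 = 162.5990 N*s
delta_v = J / m
delta_v = 162.5990 / 57
delta_v = 2.8526


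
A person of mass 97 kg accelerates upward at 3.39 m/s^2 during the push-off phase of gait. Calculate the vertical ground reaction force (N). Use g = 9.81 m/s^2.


GRF = m * (g + a)
GRF = 97 * (9.81 + 3.39)
GRF = 97 * 13.2000
GRF = 1280.4000


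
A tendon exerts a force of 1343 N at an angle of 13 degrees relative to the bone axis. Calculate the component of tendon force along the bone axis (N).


F_eff = F_tendon * cos(theta)
theta = 13 deg = 0.2269 rad
cos(theta) = 0.9744
F_eff = 1343 * 0.9744
F_eff = 1308.5790


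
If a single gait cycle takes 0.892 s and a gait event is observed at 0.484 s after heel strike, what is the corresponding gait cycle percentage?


pct = (event_time / cycle_time) * 100
pct = (0.484 / 0.892) * 100
ratio = 0.5426
pct = 54.2601


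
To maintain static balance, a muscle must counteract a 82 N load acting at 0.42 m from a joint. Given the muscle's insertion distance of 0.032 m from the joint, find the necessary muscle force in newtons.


F_muscle = W * d_load / d_muscle
F_muscle = 82 * 0.42 / 0.032
Numerator = 34.4400
F_muscle = 1076.2500


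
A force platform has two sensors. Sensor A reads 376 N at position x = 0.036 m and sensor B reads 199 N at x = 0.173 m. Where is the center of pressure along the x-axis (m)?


COP_x = (F1*x1 + F2*x2) / (F1 + F2)
COP_x = (376*0.036 + 199*0.173) / (376 + 199)
Numerator = 47.9630
Denominator = 575
COP_x = 0.0834


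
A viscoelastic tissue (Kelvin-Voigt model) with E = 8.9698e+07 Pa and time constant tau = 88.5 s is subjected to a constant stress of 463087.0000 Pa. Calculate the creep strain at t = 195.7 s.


epsilon(t) = (sigma/E) * (1 - exp(-t/tau))
sigma/E = 463087.0000 / 8.9698e+07 = 0.0052
exp(-t/tau) = exp(-195.7 / 88.5) = 0.1096
epsilon = 0.0052 * (1 - 0.1096)
epsilon = 0.0046


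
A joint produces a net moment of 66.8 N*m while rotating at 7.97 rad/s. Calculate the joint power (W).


P = M * omega
P = 66.8 * 7.97
P = 532.3960


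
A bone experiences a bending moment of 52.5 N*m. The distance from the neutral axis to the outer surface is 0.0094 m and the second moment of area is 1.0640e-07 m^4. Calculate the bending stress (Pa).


sigma = M * c / I
sigma = 52.5 * 0.0094 / 1.0640e-07
M * c = 0.4935
sigma = 4.6382e+06


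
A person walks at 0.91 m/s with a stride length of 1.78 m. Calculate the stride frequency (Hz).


f = v / stride_length
f = 0.91 / 1.78
f = 0.5112


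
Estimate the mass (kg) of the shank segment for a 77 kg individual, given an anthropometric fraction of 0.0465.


m_segment = body_mass * fraction
m_segment = 77 * 0.0465
m_segment = 3.5805


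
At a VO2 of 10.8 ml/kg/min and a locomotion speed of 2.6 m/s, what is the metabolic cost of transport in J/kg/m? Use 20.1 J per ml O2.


Power per kg = VO2 * 20.1 / 60
Power per kg = 10.8 * 20.1 / 60 = 3.6180 W/kg
Cost = power_per_kg / speed
Cost = 3.6180 / 2.6
Cost = 1.3915


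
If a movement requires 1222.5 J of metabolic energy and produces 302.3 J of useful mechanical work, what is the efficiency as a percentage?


eta = (W_mech / E_meta) * 100
eta = (302.3 / 1222.5) * 100
ratio = 0.2473
eta = 24.7280


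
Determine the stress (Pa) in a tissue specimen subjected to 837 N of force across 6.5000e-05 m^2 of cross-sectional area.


stress = F / A
stress = 837 / 6.5000e-05
stress = 1.2877e+07


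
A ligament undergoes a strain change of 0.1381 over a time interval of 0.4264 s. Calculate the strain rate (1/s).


strain_rate = delta_strain / delta_t
strain_rate = 0.1381 / 0.4264
strain_rate = 0.3239


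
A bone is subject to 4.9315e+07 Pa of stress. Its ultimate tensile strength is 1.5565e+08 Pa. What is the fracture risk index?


FRI = applied / ultimate
FRI = 4.9315e+07 / 1.5565e+08
FRI = 0.3168


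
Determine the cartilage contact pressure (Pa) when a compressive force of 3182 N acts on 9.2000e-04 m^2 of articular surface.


P = F / A
P = 3182 / 9.2000e-04
P = 3.4587e+06


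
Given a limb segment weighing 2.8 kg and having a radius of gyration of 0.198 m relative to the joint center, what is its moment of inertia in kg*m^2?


I = m * k^2
I = 2.8 * 0.198^2
k^2 = 0.0392
I = 0.1098


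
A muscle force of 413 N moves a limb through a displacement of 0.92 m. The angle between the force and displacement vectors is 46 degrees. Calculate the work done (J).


W = F * d * cos(theta)
theta = 46 deg = 0.8029 rad
cos(theta) = 0.6947
W = 413 * 0.92 * 0.6947
W = 263.9424


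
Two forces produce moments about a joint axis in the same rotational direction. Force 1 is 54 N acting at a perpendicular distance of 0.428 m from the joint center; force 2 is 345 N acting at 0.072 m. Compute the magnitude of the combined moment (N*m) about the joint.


M = F1 * d1 + F2 * d2
M = 54 * 0.428 + 345 * 0.072
M = 23.1120 + 24.8400
M = 47.9520


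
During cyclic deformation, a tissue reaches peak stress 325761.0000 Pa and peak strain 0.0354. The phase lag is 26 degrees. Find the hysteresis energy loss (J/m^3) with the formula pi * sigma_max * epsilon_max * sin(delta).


E_loss = pi * sigma_max * epsilon_max * sin(delta)
delta = 26 deg = 0.4538 rad
sin(delta) = 0.4384
E_loss = pi * 325761.0000 * 0.0354 * 0.4384
E_loss = 15881.5975


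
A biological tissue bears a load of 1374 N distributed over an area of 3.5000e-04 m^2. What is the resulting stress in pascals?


stress = F / A
stress = 1374 / 3.5000e-04
stress = 3.9257e+06


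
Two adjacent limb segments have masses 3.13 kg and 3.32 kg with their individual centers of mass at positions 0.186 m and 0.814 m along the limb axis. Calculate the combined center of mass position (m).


COM = (m1*x1 + m2*x2) / (m1 + m2)
COM = (3.13*0.186 + 3.32*0.814) / (3.13 + 3.32)
Numerator = 3.2847
Denominator = 6.4500
COM = 0.5092


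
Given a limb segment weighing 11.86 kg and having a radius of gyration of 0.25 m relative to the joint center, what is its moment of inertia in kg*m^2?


I = m * k^2
I = 11.86 * 0.25^2
k^2 = 0.0625
I = 0.7412


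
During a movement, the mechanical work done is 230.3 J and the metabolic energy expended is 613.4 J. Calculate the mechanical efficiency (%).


eta = (W_mech / E_meta) * 100
eta = (230.3 / 613.4) * 100
ratio = 0.3754
eta = 37.5448


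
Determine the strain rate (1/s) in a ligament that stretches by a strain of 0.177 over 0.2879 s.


strain_rate = delta_strain / delta_t
strain_rate = 0.177 / 0.2879
strain_rate = 0.6148


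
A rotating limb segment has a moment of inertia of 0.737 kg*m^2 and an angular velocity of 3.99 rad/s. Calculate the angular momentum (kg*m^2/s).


L = I * omega
L = 0.737 * 3.99
L = 2.9406


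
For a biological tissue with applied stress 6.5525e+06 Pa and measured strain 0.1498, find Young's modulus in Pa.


E = stress / strain
E = 6.5525e+06 / 0.1498
E = 4.3742e+07


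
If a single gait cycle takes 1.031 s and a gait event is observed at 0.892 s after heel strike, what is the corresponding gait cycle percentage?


pct = (event_time / cycle_time) * 100
pct = (0.892 / 1.031) * 100
ratio = 0.8652
pct = 86.5179


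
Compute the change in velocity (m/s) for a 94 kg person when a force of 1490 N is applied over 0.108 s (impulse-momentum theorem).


J = F * dt = 1490 * 0.108 = 160.9200 N*s
delta_v = J / m
delta_v = 160.9200 / 94
delta_v = 1.7119


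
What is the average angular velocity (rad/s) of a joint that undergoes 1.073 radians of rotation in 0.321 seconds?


omega = delta_theta / delta_t
omega = 1.073 / 0.321
omega = 3.3427


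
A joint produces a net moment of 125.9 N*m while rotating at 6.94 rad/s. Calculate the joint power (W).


P = M * omega
P = 125.9 * 6.94
P = 873.7460


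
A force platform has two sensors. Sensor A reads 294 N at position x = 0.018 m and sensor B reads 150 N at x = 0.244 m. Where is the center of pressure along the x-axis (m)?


COP_x = (F1*x1 + F2*x2) / (F1 + F2)
COP_x = (294*0.018 + 150*0.244) / (294 + 150)
Numerator = 41.8920
Denominator = 444
COP_x = 0.0944


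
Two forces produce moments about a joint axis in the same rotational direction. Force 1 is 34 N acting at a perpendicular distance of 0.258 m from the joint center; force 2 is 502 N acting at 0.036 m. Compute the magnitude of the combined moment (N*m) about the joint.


M = F1 * d1 + F2 * d2
M = 34 * 0.258 + 502 * 0.036
M = 8.7720 + 18.0720
M = 26.8440


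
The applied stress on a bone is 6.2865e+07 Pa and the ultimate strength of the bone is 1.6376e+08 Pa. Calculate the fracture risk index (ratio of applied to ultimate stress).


FRI = applied / ultimate
FRI = 6.2865e+07 / 1.6376e+08
FRI = 0.3839


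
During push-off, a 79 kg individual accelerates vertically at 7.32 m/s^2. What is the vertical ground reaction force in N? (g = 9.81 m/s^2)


GRF = m * (g + a)
GRF = 79 * (9.81 + 7.32)
GRF = 79 * 17.1300
GRF = 1353.2700


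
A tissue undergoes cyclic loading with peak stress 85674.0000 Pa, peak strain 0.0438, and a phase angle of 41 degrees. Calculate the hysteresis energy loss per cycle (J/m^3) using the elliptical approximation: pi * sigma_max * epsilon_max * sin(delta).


E_loss = pi * sigma_max * epsilon_max * sin(delta)
delta = 41 deg = 0.7156 rad
sin(delta) = 0.6561
E_loss = pi * 85674.0000 * 0.0438 * 0.6561
E_loss = 7734.2097


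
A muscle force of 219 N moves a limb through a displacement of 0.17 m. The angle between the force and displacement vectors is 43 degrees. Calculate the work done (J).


W = F * d * cos(theta)
theta = 43 deg = 0.7505 rad
cos(theta) = 0.7314
W = 219 * 0.17 * 0.7314
W = 27.2283


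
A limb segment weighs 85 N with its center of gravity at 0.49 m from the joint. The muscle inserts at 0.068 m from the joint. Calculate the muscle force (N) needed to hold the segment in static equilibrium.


F_muscle = W * d_load / d_muscle
F_muscle = 85 * 0.49 / 0.068
Numerator = 41.6500
F_muscle = 612.5000


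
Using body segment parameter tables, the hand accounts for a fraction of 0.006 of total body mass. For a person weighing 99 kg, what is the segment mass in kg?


m_segment = body_mass * fraction
m_segment = 99 * 0.006
m_segment = 0.5940


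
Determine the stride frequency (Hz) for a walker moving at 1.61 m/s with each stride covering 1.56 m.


f = v / stride_length
f = 1.61 / 1.56
f = 1.0321


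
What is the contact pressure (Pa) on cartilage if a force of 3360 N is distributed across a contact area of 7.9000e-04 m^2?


P = F / A
P = 3360 / 7.9000e-04
P = 4.2532e+06


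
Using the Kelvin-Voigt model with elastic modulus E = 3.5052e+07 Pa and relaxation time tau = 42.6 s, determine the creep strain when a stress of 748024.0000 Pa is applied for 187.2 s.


epsilon(t) = (sigma/E) * (1 - exp(-t/tau))
sigma/E = 748024.0000 / 3.5052e+07 = 0.0213
exp(-t/tau) = exp(-187.2 / 42.6) = 0.0123
epsilon = 0.0213 * (1 - 0.0123)
epsilon = 0.0211


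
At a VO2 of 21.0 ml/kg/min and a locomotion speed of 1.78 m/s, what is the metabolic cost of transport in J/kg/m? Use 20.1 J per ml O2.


Power per kg = VO2 * 20.1 / 60
Power per kg = 21.0 * 20.1 / 60 = 7.0350 W/kg
Cost = power_per_kg / speed
Cost = 7.0350 / 1.78
Cost = 3.9522


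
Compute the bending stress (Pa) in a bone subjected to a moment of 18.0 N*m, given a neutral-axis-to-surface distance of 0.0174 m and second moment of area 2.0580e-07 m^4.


sigma = M * c / I
sigma = 18.0 * 0.0174 / 2.0580e-07
M * c = 0.3132
sigma = 1.5219e+06


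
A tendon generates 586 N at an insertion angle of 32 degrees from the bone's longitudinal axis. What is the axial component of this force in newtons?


F_eff = F_tendon * cos(theta)
theta = 32 deg = 0.5585 rad
cos(theta) = 0.8480
F_eff = 586 * 0.8480
F_eff = 496.9562


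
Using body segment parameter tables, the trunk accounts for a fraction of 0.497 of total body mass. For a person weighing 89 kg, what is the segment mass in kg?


m_segment = body_mass * fraction
m_segment = 89 * 0.497
m_segment = 44.2330


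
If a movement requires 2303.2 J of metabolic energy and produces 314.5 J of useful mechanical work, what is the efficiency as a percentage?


eta = (W_mech / E_meta) * 100
eta = (314.5 / 2303.2) * 100
ratio = 0.1365
eta = 13.6549


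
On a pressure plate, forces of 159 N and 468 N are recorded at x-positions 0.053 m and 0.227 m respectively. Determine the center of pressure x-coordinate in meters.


COP_x = (F1*x1 + F2*x2) / (F1 + F2)
COP_x = (159*0.053 + 468*0.227) / (159 + 468)
Numerator = 114.6630
Denominator = 627
COP_x = 0.1829


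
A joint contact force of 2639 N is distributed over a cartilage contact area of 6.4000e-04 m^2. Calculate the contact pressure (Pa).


P = F / A
P = 2639 / 6.4000e-04
P = 4.1234e+06


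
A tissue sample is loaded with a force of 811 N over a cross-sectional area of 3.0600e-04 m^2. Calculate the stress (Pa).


stress = F / A
stress = 811 / 3.0600e-04
stress = 2.6503e+06


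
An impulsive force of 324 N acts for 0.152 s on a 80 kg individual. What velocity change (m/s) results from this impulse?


J = F * dt = 324 * 0.152 = 49.2480 N*s
delta_v = J / m
delta_v = 49.2480 / 80
delta_v = 0.6156


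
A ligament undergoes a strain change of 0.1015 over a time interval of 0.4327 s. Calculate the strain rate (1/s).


strain_rate = delta_strain / delta_t
strain_rate = 0.1015 / 0.4327
strain_rate = 0.2346


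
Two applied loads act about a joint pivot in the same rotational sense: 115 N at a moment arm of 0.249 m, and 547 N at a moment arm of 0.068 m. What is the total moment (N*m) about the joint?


M = F1 * d1 + F2 * d2
M = 115 * 0.249 + 547 * 0.068
M = 28.6350 + 37.1960
M = 65.8310
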